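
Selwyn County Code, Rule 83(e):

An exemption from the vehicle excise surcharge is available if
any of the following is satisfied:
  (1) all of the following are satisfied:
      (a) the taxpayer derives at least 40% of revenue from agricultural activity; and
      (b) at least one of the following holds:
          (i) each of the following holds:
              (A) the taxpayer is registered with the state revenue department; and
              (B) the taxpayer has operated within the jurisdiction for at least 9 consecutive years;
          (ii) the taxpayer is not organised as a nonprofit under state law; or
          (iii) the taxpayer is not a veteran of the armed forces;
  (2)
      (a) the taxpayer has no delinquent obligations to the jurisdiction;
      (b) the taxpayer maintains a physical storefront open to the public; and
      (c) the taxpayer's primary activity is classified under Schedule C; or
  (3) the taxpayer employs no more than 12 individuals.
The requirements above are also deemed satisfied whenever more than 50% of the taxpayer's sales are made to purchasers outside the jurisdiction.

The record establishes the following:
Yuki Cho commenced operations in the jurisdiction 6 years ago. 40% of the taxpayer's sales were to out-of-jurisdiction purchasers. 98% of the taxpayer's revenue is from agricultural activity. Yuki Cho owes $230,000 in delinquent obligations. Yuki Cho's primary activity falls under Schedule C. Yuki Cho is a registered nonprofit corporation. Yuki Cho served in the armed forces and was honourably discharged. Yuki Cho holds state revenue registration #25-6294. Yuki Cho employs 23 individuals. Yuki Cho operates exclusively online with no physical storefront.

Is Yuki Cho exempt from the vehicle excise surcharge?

No — not exempt.

(a) ≥40% agricultural — holds.
(A) state-registered — holds.
(B) ≥ 9 yrs in jurisdiction — not met.
(i): T AND F → false.
(ii) not (nonprofit) — not met.
(iii) not (veteran) — not met.
(b) = F OR F OR F = false.
(1) = T AND F = false.
(a) no delinquency — not met.
(b) has storefront — not met.
(c) Schedule C activity — holds.
(2): F AND F AND T → false.
(3) ≤ 12 employees — not satisfied.
Overall: F OR F OR F → false.
Exception (>50% out-of-jur. sales) — not satisfied.
Result: main false OR exception false → false.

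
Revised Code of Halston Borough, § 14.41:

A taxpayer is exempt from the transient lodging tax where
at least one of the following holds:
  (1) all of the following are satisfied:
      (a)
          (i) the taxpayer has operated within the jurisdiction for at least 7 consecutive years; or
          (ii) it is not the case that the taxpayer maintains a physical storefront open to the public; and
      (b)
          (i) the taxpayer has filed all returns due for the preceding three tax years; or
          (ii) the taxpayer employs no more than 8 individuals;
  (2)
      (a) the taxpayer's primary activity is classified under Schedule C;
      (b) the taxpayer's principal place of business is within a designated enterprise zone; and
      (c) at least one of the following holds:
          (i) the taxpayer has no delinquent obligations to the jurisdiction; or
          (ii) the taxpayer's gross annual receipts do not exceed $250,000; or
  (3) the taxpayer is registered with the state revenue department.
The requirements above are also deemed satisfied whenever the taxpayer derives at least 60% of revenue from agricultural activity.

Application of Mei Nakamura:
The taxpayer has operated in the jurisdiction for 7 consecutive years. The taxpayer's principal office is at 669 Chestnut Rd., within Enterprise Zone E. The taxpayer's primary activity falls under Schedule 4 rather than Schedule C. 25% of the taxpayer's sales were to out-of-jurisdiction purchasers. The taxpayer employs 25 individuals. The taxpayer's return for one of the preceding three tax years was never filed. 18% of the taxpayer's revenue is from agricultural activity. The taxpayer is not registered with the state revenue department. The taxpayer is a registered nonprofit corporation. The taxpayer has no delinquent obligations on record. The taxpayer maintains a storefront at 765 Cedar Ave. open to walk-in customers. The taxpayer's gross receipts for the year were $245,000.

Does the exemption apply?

No — not exempt.

(i) ≥ 7 yrs in jurisdiction — met.
(ii) not (has storefront) — fails.
So (a) is satisfied (T OR F).
(i) returns current — not satisfied.
(ii) ≤ 8 employees — not met.
(b) = F OR F = false.
So (1) is not satisfied (T AND F).
(a) Schedule C activity — not met.
(b) in enterprise zone — holds.
(i) no delinquency — holds.
(ii) receipts ≤ $250,000 — satisfied.
(c): T OR T → true.
(2) = F AND T AND T = false.
(3) state-registered — not met.
So Overall is not satisfied (F OR F OR F).
Exception (≥60% agricultural) — not satisfied.
Result: main false OR exception false → false.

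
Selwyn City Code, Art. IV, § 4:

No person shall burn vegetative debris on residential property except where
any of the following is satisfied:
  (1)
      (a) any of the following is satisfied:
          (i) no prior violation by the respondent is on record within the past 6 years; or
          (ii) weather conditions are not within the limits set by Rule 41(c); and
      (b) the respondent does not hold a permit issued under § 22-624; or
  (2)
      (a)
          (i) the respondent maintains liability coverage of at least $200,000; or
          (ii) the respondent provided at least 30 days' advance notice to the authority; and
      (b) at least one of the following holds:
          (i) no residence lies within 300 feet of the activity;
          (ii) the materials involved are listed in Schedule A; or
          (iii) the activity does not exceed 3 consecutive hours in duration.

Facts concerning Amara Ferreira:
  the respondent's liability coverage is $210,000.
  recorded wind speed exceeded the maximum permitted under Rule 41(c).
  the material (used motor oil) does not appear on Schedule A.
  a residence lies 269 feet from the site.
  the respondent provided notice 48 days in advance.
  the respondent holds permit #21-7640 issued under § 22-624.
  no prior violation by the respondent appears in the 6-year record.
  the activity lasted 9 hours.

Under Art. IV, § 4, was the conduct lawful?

(i) no prior violation — satisfied.
(ii) not (weather ok) — met.
(a) = T OR T = true.
(b) not (holds permit) — not satisfied.
So (1) is not satisfied (T AND F).
(i) coverage ≥ $200,000 — holds.
(ii) ≥30 days' notice — met.
(a): T OR T → true.
(i) no residence in 300 ft — not satisfied.
(ii) Schedule A material — not satisfied.
(iii) ≤ 3 hrs duration — fails.
So (b) is not satisfied (F OR F OR F).
(2): T AND F → false.
Overall = F OR F = false.

No — unlawful.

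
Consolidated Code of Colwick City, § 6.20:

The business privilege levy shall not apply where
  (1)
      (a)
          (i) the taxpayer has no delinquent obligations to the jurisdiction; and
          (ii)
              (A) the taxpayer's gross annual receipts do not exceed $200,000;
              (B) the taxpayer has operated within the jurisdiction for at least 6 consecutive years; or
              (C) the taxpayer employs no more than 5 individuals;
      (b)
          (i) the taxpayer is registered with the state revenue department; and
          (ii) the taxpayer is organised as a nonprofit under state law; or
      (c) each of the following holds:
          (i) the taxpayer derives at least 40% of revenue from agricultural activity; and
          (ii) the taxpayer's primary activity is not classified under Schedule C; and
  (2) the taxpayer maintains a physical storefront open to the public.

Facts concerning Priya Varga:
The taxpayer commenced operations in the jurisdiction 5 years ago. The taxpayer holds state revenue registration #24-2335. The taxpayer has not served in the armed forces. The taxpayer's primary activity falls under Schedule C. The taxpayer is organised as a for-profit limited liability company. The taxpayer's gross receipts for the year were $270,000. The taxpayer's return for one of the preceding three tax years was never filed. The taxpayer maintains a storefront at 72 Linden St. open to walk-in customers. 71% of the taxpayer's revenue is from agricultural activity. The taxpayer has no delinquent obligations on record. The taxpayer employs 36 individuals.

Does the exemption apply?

No — not exempt.

(i) no delinquency — holds.
(A) receipts ≤ $200,000 — not satisfied.
(B) ≥ 6 yrs in jurisdiction — fails.
(C) ≤ 5 employees — fails.
(ii): F OR F OR F → false.
So (a) is not satisfied (T AND F).
(i) state-registered — holds.
(ii) nonprofit — not satisfied.
(b): T AND F → false.
(i) ≥40% agricultural — met.
(ii) not (Schedule C activity) — not met.
So (c) is not satisfied (T AND F).
So (1) is not satisfied (F OR F OR F).
(2) has storefront — holds.
Overall: F AND T → false.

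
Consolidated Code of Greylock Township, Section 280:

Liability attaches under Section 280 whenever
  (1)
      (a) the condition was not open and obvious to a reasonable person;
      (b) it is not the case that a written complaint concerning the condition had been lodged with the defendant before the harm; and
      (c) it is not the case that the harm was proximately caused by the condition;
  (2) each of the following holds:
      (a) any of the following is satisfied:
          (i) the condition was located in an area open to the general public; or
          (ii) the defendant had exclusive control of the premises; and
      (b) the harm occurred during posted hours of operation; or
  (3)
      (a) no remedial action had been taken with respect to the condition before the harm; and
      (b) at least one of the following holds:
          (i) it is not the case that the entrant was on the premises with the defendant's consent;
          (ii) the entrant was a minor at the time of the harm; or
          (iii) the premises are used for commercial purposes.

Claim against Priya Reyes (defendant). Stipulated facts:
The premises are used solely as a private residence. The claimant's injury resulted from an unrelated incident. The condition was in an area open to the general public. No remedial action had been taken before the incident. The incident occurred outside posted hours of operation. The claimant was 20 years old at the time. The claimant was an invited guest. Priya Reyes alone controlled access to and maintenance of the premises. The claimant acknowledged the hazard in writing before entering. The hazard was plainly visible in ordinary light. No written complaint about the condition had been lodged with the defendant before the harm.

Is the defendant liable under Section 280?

No — not liable.

(a) not open/obvious — not met.
(b) not (complaint lodged) — met.
(c) not (proximate cause) — satisfied.
So (1) is not satisfied (F AND T AND T).
(i) public area — met.
(ii) exclusive control — met.
(a): T OR T → true.
(b) during posted hours — not satisfied.
(2): T AND F → false.
(a) no remedial action — met.
(i) not (consent to enter) — fails.
(ii) entrant a minor — fails.
(iii) commercial use — not satisfied.
(b): F OR F OR F → false.
(3): T AND F → false.
Overall = F OR F OR F = false.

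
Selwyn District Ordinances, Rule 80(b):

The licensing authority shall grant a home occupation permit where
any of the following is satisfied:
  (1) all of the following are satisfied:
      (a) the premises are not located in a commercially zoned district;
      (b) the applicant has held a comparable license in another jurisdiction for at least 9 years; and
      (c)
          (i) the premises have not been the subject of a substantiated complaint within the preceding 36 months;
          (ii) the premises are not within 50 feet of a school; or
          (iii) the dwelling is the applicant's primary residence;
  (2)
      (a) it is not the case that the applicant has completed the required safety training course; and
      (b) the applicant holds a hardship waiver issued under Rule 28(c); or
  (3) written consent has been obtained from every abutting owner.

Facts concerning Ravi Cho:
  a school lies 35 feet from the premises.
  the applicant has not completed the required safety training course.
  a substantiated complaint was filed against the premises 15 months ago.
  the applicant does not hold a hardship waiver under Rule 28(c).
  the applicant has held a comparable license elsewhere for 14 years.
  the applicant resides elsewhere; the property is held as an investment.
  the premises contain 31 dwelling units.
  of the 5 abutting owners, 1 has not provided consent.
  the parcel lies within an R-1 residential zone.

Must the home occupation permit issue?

(a) not (commercially zoned) — satisfied.
(b) prior license ≥ 9 yr — holds.
(i) no complaint in 36 mo. — not satisfied.
(ii) ≥50 ft from school — not satisfied.
(iii) primary residence — not met.
(c): F OR F OR F → false.
(1) = T AND T AND F = false.
(a) not (safety training) — holds.
(b) hardship waiver — fails.
(2): T AND F → false.
(3) all abutters consent — not satisfied.
So Overall is not satisfied (F OR F OR F).

No — denied.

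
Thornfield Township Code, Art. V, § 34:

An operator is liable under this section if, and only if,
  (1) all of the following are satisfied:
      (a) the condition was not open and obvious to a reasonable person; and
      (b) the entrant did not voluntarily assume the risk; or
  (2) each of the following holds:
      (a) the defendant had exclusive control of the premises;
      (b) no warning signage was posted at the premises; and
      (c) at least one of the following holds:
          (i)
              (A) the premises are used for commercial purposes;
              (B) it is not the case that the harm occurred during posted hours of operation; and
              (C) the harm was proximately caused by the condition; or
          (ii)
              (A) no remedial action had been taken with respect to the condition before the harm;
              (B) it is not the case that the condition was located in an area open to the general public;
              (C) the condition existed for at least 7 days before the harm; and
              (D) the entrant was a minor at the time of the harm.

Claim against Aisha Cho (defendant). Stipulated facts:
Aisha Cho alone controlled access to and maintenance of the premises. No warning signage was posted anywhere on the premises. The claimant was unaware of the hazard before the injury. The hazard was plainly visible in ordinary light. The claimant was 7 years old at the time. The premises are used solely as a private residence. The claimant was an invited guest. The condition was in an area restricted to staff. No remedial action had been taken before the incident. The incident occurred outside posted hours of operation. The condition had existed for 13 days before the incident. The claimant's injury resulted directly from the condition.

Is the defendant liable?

Yes — liable.

(a) not open/obvious — not satisfied.
(b) no assumed risk — satisfied.
(1): F AND T → false.
(a) exclusive control — satisfied.
(b) no signage posted — satisfied.
(A) commercial use — not satisfied.
(B) not (during posted hours) — satisfied.
(C) proximate cause — met.
(i) = F AND T AND T = false.
(A) no remedial action — met.
(B) not (public area) — holds.
(C) condition ≥7 days old — holds.
(D) entrant a minor — met.
So (ii) is satisfied (T AND T AND T AND T).
(c): F OR T → true.
(2): T AND T AND T → true.
Overall: F OR T → true.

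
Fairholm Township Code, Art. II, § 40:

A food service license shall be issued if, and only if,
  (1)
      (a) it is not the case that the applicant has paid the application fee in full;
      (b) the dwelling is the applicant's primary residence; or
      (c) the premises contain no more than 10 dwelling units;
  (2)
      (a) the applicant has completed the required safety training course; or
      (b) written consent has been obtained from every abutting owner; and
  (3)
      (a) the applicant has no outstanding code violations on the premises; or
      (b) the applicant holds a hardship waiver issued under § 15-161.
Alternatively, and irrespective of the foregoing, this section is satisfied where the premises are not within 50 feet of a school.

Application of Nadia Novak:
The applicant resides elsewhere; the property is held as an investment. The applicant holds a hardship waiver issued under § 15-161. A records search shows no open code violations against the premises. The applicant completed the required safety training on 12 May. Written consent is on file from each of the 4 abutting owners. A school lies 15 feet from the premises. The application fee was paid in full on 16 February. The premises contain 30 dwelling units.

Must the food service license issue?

(a) not (fee paid) — fails.
(b) primary residence — fails.
(c) ≤ 10 units — fails.
(1): F OR F OR F → false.
(a) safety training — satisfied.
(b) all abutters consent — met.
So (2) is satisfied (T OR T).
(a) no code violations — satisfied.
(b) hardship waiver — satisfied.
(3) = T OR T = true.
Overall = F AND T AND T = false.
Exception (≥50 ft from school) — not satisfied.
Result: main false OR exception false → false.

No — denied.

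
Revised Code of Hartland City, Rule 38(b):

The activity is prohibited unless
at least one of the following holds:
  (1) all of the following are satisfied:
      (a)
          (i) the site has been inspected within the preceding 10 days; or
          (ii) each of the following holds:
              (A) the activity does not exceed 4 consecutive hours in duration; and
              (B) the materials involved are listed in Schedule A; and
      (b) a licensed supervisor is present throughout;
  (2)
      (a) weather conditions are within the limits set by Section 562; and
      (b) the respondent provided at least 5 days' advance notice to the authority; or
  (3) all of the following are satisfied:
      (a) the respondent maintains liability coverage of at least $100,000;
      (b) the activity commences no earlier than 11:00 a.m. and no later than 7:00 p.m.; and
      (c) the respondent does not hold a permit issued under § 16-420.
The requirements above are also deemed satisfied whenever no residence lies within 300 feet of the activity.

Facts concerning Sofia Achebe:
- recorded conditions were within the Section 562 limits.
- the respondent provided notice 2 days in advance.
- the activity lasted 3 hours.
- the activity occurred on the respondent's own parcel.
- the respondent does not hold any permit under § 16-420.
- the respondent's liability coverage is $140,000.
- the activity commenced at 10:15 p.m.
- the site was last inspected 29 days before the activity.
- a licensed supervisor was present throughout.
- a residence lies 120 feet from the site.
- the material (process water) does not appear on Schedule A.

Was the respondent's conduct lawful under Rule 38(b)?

(i) site inspected — fails.
(A) ≤ 4 hrs duration — holds.
(B) Schedule A material — not satisfied.
(ii): T AND F → false.
(a): F OR F → false.
(b) supervisor present — met.
(1) = F AND T = false.
(a) weather ok — satisfied.
(b) ≥5 days' notice — not satisfied.
(2) = T AND F = false.
(a) coverage ≥ $100,000 — satisfied.
(b) start within hours — fails.
(c) not (holds permit) — holds.
So (3) is not satisfied (T AND F AND T).
So Overall is not satisfied (F OR F OR F).
Exception (no residence in 300 ft) — not satisfied.
Result: main false OR exception false → false.

No — unlawful.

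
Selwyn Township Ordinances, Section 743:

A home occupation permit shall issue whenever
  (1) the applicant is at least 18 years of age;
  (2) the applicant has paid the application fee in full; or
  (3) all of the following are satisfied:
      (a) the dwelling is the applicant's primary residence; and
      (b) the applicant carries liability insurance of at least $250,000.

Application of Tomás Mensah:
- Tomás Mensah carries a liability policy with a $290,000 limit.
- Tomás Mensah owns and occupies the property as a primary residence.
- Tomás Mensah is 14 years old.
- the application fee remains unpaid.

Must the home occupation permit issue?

(1) age ≥ 18 — not satisfied.
(2) fee paid — fails.
(a) primary residence — holds.
(b) insurance ≥ $250,000 — holds.
(3) = T AND T = true.
So Overall is satisfied (F OR F OR T).

Yes — granted.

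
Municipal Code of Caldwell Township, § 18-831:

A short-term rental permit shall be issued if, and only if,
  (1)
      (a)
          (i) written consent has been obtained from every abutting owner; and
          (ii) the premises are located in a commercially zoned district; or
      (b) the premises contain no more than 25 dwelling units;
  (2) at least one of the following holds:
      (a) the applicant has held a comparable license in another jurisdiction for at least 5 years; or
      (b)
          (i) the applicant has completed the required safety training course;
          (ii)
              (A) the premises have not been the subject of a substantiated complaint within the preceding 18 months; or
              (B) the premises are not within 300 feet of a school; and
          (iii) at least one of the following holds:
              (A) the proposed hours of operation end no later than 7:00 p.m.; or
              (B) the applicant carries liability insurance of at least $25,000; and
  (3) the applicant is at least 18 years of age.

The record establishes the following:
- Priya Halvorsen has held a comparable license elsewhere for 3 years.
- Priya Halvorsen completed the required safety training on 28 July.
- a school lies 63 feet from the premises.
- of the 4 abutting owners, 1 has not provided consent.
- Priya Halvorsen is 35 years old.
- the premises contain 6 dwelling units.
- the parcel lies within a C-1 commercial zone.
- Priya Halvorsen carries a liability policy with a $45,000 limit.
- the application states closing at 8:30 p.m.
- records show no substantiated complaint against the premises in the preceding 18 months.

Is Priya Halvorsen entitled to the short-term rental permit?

(i) all abutters consent — not met.
(ii) commercially zoned — met.
(a): F AND T → false.
(b) ≤ 25 units — satisfied.
So (1) is satisfied (F OR T).
(a) prior license ≥ 5 yr — not met.
(i) safety training — met.
(A) no complaint in 18 mo. — met.
(B) ≥300 ft from school — not met.
So (ii) is satisfied (T OR F).
(A) closes by 7 p.m. — fails.
(B) insurance ≥ $25,000 — met.
(iii): F OR T → true.
So (b) is satisfied (T AND T AND T).
(2): F OR T → true.
(3) age ≥ 18 — holds.
Overall: T AND T AND T → true.

Yes — granted.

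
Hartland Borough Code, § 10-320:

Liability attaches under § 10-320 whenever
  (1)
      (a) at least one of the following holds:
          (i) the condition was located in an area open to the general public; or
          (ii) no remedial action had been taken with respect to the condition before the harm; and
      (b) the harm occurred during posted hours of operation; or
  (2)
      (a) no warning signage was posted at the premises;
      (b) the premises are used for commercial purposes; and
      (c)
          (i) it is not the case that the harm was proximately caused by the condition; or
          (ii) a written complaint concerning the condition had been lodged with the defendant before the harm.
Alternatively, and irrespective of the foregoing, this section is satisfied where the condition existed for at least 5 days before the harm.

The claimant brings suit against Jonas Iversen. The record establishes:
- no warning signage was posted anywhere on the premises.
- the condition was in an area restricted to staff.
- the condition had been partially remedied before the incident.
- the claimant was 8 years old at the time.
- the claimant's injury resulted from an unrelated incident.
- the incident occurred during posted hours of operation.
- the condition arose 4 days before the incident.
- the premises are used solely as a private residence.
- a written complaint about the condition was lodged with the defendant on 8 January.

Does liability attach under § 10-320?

No — not liable.

(i) public area — fails.
(ii) no remedial action — not met.
(a): F OR F → false.
(b) during posted hours — satisfied.
(1) = F AND T = false.
(a) no signage posted — satisfied.
(b) commercial use — not met.
(i) not (proximate cause) — satisfied.
(ii) complaint lodged — holds.
So (c) is satisfied (T OR T).
(2): T AND F AND T → false.
So Overall is not satisfied (F OR F).
Exception (condition ≥5 days old) — not satisfied.
Result: main false OR exception false → false.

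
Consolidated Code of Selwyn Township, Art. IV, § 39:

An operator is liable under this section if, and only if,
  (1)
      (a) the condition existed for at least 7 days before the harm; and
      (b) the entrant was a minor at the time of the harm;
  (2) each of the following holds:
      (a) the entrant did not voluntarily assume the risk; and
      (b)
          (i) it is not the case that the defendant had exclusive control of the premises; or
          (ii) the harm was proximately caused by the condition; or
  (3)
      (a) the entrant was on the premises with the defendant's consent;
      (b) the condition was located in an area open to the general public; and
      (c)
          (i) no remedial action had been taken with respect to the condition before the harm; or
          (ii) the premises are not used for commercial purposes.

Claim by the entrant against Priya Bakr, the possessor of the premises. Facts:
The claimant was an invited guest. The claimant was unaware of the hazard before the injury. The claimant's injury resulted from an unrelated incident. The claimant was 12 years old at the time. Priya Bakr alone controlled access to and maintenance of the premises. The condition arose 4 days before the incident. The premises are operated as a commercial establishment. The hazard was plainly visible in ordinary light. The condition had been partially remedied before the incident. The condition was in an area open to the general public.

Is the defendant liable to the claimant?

No — not liable.

(a) condition ≥7 days old — not satisfied.
(b) entrant a minor — holds.
(1): F AND T → false.
(a) no assumed risk — holds.
(i) not (exclusive control) — fails.
(ii) proximate cause — not satisfied.
(b): F OR F → false.
(2) = T AND F = false.
(a) consent to enter — holds.
(b) public area — holds.
(i) no remedial action — not satisfied.
(ii) not (commercial use) — not met.
(c): F OR F → false.
(3): T AND T AND F → false.
Overall = F OR F OR F = false.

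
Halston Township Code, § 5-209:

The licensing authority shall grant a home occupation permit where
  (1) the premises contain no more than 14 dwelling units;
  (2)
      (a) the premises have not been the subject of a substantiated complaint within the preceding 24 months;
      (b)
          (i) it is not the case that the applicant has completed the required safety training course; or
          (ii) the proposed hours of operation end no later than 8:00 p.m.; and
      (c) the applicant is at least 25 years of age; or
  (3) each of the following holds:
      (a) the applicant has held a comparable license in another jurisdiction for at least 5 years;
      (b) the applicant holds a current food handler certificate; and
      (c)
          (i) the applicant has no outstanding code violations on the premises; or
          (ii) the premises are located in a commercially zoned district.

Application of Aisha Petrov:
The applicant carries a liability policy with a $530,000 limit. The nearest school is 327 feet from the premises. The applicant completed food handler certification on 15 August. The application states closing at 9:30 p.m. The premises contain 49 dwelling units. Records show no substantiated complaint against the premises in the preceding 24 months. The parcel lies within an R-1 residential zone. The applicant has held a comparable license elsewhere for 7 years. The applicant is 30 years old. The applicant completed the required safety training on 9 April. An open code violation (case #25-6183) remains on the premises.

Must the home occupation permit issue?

No — denied.

(1) ≤ 14 units — fails.
(a) no complaint in 24 mo. — satisfied.
(i) not (safety training) — not satisfied.
(ii) closes by 8 p.m. — not satisfied.
(b) = F OR F = false.
(c) age ≥ 25 — satisfied.
(2): T AND F AND T → false.
(a) prior license ≥ 5 yr — met.
(b) food handler cert. — met.
(i) no code violations — not met.
(ii) commercially zoned — not met.
So (c) is not satisfied (F OR F).
So (3) is not satisfied (T AND T AND F).
So Overall is not satisfied (F OR F OR F).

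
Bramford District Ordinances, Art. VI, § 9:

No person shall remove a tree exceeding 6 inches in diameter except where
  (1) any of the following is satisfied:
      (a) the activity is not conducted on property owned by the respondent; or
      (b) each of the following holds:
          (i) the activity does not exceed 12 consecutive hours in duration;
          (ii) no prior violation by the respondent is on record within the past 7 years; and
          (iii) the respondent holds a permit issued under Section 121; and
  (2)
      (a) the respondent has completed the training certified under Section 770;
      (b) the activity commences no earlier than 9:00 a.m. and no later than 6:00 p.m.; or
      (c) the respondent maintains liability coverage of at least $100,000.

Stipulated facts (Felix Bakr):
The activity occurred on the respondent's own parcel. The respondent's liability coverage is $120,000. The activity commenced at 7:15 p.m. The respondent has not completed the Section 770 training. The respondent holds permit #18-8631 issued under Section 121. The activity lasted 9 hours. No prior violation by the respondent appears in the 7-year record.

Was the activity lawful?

Yes — lawful.

(a) not (own property) — not met.
(i) ≤ 12 hrs duration — satisfied.
(ii) no prior violation — holds.
(iii) holds permit — met.
(b): T AND T AND T → true.
(1) = F OR T = true.
(a) training certified — not satisfied.
(b) start within hours — fails.
(c) coverage ≥ $100,000 — holds.
So (2) is satisfied (F OR F OR T).
Overall: T AND T → true.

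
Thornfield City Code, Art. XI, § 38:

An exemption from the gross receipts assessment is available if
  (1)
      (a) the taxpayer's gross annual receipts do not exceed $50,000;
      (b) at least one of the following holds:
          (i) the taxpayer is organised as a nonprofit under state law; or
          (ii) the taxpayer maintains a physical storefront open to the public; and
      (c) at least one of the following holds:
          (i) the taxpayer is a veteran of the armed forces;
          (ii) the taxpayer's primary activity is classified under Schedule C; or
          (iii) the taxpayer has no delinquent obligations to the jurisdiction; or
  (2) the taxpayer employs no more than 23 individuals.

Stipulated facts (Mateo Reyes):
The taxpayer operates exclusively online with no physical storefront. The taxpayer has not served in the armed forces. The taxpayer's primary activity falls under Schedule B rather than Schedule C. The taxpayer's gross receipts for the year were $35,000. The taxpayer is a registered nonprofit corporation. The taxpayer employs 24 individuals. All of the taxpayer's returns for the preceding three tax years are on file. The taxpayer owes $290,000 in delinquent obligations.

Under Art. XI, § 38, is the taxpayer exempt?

(a) receipts ≤ $50,000 — satisfied.
(i) nonprofit — met.
(ii) has storefront — not met.
(b) = T OR F = true.
(i) veteran — not met.
(ii) Schedule C activity — not met.
(iii) no delinquency — not satisfied.
(c): F OR F OR F → false.
(1) = T AND T AND F = false.
(2) ≤ 23 employees — not satisfied.
So Overall is not satisfied (F OR F).

No — not exempt.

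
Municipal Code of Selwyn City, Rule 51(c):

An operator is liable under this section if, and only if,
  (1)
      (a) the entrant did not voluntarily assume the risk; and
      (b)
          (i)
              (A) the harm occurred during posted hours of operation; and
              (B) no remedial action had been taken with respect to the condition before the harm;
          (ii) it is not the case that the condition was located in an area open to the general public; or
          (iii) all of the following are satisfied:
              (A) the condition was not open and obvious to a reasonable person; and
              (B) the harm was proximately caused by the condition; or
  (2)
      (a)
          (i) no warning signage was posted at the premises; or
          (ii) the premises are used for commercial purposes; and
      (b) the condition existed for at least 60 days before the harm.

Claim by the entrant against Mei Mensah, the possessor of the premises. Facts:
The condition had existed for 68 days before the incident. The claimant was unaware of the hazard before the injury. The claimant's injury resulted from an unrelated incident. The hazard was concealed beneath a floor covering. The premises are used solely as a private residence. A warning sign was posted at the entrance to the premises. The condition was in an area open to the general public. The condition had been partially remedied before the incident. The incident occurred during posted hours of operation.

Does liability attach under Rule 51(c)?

(a) no assumed risk — met.
(A) during posted hours — holds.
(B) no remedial action — fails.
(i): T AND F → false.
(ii) not (public area) — not met.
(A) not open/obvious — satisfied.
(B) proximate cause — fails.
(iii): T AND F → false.
(b) = F OR F OR F = false.
(1) = T AND F = false.
(i) no signage posted — fails.
(ii) commercial use — not satisfied.
(a) = F OR F = false.
(b) condition ≥60 days old — satisfied.
So (2) is not satisfied (F AND T).
Overall: F OR F → false.

No — not liable.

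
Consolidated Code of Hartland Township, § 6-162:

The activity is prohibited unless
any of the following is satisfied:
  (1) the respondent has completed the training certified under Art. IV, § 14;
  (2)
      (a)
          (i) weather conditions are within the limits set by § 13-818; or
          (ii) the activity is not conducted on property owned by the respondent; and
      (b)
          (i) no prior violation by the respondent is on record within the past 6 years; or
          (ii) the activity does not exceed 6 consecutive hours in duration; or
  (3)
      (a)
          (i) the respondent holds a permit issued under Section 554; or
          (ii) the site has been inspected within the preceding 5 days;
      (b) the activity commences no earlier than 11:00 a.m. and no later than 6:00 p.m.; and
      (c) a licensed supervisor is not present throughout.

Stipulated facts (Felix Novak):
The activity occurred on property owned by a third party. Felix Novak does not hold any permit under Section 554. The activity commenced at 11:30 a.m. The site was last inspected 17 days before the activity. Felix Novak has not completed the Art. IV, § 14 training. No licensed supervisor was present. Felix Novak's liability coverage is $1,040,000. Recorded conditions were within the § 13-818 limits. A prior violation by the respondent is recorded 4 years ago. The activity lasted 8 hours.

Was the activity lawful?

No — unlawful.

(1) training certified — not met.
(i) weather ok — holds.
(ii) not (own property) — holds.
So (a) is satisfied (T OR T).
(i) no prior violation — not met.
(ii) ≤ 6 hrs duration — not met.
(b): F OR F → false.
(2): T AND F → false.
(i) holds permit — not satisfied.
(ii) site inspected — not satisfied.
So (a) is not satisfied (F OR F).
(b) start within hours — met.
(c) not (supervisor present) — holds.
(3): F AND T AND T → false.
Overall: F OR F OR F → false.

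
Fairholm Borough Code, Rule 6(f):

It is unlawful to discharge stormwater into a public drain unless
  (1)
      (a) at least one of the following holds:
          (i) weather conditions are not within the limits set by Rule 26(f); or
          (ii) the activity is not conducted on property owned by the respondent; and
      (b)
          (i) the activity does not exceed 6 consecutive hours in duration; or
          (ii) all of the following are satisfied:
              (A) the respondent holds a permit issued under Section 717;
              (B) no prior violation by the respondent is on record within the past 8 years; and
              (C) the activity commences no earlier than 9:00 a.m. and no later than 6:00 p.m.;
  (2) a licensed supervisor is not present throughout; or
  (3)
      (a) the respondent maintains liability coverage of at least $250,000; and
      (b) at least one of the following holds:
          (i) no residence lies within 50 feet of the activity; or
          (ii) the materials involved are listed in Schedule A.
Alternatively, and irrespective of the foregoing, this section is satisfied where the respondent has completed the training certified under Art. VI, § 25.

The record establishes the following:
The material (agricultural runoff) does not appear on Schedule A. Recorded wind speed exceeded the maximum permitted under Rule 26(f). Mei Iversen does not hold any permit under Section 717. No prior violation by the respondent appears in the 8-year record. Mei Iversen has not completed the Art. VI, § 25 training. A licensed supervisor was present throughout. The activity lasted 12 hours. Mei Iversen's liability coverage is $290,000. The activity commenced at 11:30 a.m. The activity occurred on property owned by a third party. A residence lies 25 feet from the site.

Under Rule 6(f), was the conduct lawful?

(i) not (weather ok) — holds.
(ii) not (own property) — met.
So (a) is satisfied (T OR T).
(i) ≤ 6 hrs duration — not met.
(A) holds permit — not met.
(B) no prior violation — holds.
(C) start within hours — holds.
(ii): F AND T AND T → false.
(b) = F OR F = false.
So (1) is not satisfied (T AND F).
(2) not (supervisor present) — not met.
(a) coverage ≥ $250,000 — satisfied.
(i) no residence in 50 ft — not satisfied.
(ii) Schedule A material — fails.
(b): F OR F → false.
(3): T AND F → false.
So Overall is not satisfied (F OR F OR F).
Exception (training certified) — not satisfied.
Result: main false OR exception false → false.

No — unlawful.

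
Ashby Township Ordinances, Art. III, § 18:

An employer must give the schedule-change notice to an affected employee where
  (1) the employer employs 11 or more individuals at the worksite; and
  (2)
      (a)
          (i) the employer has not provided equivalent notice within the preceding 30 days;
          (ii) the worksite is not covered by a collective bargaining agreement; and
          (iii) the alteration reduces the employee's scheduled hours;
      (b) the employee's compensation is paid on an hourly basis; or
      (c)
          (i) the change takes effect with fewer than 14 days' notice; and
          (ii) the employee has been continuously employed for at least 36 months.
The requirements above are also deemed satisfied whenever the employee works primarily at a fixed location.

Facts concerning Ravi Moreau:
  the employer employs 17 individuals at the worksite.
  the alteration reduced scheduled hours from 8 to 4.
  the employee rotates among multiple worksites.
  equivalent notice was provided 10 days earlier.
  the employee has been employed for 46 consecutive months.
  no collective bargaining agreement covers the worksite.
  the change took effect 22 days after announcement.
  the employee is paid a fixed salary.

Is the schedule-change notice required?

No — not required.

(1) ≥ 11 at site — satisfied.
(i) no recent notice — fails.
(ii) no CBA — holds.
(iii) hours reduced — met.
So (a) is not satisfied (F AND T AND T).
(b) hourly-paid — fails.
(i) < 14 days' notice — not satisfied.
(ii) tenure ≥ 36 mo. — met.
(c): F AND T → false.
(2) = F OR F OR F = false.
Overall = T AND F = false.
Exception (fixed location) — not satisfied.
Result: main false OR exception false → false.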